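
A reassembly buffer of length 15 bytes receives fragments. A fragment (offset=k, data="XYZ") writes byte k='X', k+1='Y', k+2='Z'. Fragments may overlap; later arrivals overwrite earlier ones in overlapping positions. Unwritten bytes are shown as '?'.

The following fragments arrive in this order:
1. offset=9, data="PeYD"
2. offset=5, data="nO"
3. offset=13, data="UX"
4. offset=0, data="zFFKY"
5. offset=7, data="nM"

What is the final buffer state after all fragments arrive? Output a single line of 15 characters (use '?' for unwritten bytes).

Answer: zFFKYnOnMPeYDUX

Derivation:
Fragment 1: offset=9 data="PeYD" -> buffer=?????????PeYD??
Fragment 2: offset=5 data="nO" -> buffer=?????nO??PeYD??
Fragment 3: offset=13 data="UX" -> buffer=?????nO??PeYDUX
Fragment 4: offset=0 data="zFFKY" -> buffer=zFFKYnO??PeYDUX
Fragment 5: offset=7 data="nM" -> buffer=zFFKYnOnMPeYDUX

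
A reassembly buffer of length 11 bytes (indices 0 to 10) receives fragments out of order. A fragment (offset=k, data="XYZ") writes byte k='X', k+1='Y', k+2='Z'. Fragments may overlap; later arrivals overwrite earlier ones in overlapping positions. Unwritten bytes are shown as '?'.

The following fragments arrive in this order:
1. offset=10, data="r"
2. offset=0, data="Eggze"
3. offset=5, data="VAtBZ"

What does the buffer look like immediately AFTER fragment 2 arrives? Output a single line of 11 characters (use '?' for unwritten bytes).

Answer: Eggze?????r

Derivation:
Fragment 1: offset=10 data="r" -> buffer=??????????r
Fragment 2: offset=0 data="Eggze" -> buffer=Eggze?????r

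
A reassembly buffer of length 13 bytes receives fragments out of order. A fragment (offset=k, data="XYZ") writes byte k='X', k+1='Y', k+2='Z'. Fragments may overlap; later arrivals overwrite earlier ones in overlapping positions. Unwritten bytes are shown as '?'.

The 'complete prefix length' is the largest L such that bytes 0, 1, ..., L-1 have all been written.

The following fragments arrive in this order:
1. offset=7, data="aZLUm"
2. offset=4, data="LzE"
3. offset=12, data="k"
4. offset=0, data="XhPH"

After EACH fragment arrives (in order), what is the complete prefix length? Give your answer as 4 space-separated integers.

Answer: 0 0 0 13

Derivation:
Fragment 1: offset=7 data="aZLUm" -> buffer=???????aZLUm? -> prefix_len=0
Fragment 2: offset=4 data="LzE" -> buffer=????LzEaZLUm? -> prefix_len=0
Fragment 3: offset=12 data="k" -> buffer=????LzEaZLUmk -> prefix_len=0
Fragment 4: offset=0 data="XhPH" -> buffer=XhPHLzEaZLUmk -> prefix_len=13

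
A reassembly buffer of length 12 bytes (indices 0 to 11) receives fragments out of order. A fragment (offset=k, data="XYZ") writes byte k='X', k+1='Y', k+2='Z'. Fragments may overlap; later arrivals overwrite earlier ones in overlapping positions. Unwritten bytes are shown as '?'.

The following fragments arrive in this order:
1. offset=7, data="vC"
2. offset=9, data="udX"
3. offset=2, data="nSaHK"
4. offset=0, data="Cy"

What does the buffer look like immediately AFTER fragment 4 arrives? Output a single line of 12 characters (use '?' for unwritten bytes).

Fragment 1: offset=7 data="vC" -> buffer=???????vC???
Fragment 2: offset=9 data="udX" -> buffer=???????vCudX
Fragment 3: offset=2 data="nSaHK" -> buffer=??nSaHKvCudX
Fragment 4: offset=0 data="Cy" -> buffer=CynSaHKvCudX

Answer: CynSaHKvCudX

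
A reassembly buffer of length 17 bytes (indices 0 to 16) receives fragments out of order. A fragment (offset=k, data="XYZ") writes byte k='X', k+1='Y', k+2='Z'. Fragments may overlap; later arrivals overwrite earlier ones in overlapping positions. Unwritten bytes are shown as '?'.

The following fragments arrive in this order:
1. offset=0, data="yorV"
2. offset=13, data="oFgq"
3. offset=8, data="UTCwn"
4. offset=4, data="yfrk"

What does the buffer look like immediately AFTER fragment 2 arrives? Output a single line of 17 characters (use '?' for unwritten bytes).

Fragment 1: offset=0 data="yorV" -> buffer=yorV?????????????
Fragment 2: offset=13 data="oFgq" -> buffer=yorV?????????oFgq

Answer: yorV?????????oFgq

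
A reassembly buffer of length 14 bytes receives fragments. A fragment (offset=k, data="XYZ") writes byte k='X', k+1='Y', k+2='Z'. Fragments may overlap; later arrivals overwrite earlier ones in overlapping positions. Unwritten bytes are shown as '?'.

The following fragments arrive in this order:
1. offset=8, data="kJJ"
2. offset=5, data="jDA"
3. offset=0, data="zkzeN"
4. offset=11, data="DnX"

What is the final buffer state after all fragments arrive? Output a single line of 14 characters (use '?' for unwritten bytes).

Fragment 1: offset=8 data="kJJ" -> buffer=????????kJJ???
Fragment 2: offset=5 data="jDA" -> buffer=?????jDAkJJ???
Fragment 3: offset=0 data="zkzeN" -> buffer=zkzeNjDAkJJ???
Fragment 4: offset=11 data="DnX" -> buffer=zkzeNjDAkJJDnX

Answer: zkzeNjDAkJJDnX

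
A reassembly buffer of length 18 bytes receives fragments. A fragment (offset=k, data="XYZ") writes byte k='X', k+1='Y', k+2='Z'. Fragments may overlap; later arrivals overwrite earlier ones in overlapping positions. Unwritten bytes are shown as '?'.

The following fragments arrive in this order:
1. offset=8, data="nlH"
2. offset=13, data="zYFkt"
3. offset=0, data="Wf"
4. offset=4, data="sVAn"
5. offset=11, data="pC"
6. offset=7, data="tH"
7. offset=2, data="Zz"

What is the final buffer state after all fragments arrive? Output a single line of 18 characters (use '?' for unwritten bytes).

Fragment 1: offset=8 data="nlH" -> buffer=????????nlH???????
Fragment 2: offset=13 data="zYFkt" -> buffer=????????nlH??zYFkt
Fragment 3: offset=0 data="Wf" -> buffer=Wf??????nlH??zYFkt
Fragment 4: offset=4 data="sVAn" -> buffer=Wf??sVAnnlH??zYFkt
Fragment 5: offset=11 data="pC" -> buffer=Wf??sVAnnlHpCzYFkt
Fragment 6: offset=7 data="tH" -> buffer=Wf??sVAtHlHpCzYFkt
Fragment 7: offset=2 data="Zz" -> buffer=WfZzsVAtHlHpCzYFkt

Answer: WfZzsVAtHlHpCzYFkt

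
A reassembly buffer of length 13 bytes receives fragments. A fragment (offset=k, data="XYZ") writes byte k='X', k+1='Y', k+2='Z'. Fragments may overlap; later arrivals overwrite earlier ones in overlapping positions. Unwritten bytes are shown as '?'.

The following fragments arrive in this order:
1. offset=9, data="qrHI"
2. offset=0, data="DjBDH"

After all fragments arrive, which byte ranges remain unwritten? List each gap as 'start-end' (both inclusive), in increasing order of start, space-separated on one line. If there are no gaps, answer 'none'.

Fragment 1: offset=9 len=4
Fragment 2: offset=0 len=5
Gaps: 5-8

Answer: 5-8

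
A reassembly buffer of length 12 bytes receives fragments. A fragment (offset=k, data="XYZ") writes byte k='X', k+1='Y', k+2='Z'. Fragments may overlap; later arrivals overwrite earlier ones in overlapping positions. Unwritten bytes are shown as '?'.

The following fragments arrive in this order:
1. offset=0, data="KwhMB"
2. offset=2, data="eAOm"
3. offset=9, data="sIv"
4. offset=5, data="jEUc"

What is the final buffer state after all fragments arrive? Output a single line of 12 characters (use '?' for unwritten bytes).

Fragment 1: offset=0 data="KwhMB" -> buffer=KwhMB???????
Fragment 2: offset=2 data="eAOm" -> buffer=KweAOm??????
Fragment 3: offset=9 data="sIv" -> buffer=KweAOm???sIv
Fragment 4: offset=5 data="jEUc" -> buffer=KweAOjEUcsIv

Answer: KweAOjEUcsIv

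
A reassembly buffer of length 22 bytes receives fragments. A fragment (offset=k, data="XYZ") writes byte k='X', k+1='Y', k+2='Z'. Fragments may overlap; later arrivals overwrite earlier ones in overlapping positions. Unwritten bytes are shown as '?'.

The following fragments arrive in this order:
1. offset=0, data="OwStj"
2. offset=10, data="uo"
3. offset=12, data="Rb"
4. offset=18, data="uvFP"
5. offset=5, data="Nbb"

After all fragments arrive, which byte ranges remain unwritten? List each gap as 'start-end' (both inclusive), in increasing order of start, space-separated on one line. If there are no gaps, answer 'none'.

Fragment 1: offset=0 len=5
Fragment 2: offset=10 len=2
Fragment 3: offset=12 len=2
Fragment 4: offset=18 len=4
Fragment 5: offset=5 len=3
Gaps: 8-9 14-17

Answer: 8-9 14-17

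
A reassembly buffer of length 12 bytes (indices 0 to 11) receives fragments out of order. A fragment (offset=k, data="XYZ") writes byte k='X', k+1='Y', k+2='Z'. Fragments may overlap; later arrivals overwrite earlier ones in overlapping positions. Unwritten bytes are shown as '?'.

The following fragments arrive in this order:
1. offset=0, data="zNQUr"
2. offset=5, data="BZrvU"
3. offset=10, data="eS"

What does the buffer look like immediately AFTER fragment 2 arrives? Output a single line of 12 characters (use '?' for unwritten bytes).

Answer: zNQUrBZrvU??

Derivation:
Fragment 1: offset=0 data="zNQUr" -> buffer=zNQUr???????
Fragment 2: offset=5 data="BZrvU" -> buffer=zNQUrBZrvU??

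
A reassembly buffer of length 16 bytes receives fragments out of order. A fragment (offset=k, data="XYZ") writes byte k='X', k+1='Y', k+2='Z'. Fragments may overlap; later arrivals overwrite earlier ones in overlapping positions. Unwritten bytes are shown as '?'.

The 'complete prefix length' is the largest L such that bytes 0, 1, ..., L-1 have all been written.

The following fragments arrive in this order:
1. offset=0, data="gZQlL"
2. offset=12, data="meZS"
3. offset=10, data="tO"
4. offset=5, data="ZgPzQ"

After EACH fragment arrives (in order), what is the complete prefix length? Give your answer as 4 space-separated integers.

Fragment 1: offset=0 data="gZQlL" -> buffer=gZQlL??????????? -> prefix_len=5
Fragment 2: offset=12 data="meZS" -> buffer=gZQlL???????meZS -> prefix_len=5
Fragment 3: offset=10 data="tO" -> buffer=gZQlL?????tOmeZS -> prefix_len=5
Fragment 4: offset=5 data="ZgPzQ" -> buffer=gZQlLZgPzQtOmeZS -> prefix_len=16

Answer: 5 5 5 16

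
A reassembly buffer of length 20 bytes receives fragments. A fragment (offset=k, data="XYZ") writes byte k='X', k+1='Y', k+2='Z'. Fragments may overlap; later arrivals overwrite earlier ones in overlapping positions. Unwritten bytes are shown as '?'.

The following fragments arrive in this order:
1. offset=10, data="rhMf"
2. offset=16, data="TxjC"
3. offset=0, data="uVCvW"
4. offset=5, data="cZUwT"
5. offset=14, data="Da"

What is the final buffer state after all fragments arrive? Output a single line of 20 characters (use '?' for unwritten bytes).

Answer: uVCvWcZUwTrhMfDaTxjC

Derivation:
Fragment 1: offset=10 data="rhMf" -> buffer=??????????rhMf??????
Fragment 2: offset=16 data="TxjC" -> buffer=??????????rhMf??TxjC
Fragment 3: offset=0 data="uVCvW" -> buffer=uVCvW?????rhMf??TxjC
Fragment 4: offset=5 data="cZUwT" -> buffer=uVCvWcZUwTrhMf??TxjC
Fragment 5: offset=14 data="Da" -> buffer=uVCvWcZUwTrhMfDaTxjC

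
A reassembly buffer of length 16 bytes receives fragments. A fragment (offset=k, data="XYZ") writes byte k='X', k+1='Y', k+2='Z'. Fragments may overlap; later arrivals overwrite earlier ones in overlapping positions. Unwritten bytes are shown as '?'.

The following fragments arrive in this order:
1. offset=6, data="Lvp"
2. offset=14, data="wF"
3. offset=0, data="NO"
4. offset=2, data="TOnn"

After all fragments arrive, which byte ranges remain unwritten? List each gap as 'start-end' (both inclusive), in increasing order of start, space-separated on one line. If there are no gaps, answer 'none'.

Fragment 1: offset=6 len=3
Fragment 2: offset=14 len=2
Fragment 3: offset=0 len=2
Fragment 4: offset=2 len=4
Gaps: 9-13

Answer: 9-13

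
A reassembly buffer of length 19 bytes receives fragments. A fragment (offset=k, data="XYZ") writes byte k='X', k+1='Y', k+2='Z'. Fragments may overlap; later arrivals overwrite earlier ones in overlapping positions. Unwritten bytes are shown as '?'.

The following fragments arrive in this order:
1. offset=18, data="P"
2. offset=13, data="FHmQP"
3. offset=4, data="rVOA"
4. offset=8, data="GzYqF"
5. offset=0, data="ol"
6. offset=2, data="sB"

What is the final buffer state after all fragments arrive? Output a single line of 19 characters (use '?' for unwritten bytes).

Fragment 1: offset=18 data="P" -> buffer=??????????????????P
Fragment 2: offset=13 data="FHmQP" -> buffer=?????????????FHmQPP
Fragment 3: offset=4 data="rVOA" -> buffer=????rVOA?????FHmQPP
Fragment 4: offset=8 data="GzYqF" -> buffer=????rVOAGzYqFFHmQPP
Fragment 5: offset=0 data="ol" -> buffer=ol??rVOAGzYqFFHmQPP
Fragment 6: offset=2 data="sB" -> buffer=olsBrVOAGzYqFFHmQPP

Answer: olsBrVOAGzYqFFHmQPP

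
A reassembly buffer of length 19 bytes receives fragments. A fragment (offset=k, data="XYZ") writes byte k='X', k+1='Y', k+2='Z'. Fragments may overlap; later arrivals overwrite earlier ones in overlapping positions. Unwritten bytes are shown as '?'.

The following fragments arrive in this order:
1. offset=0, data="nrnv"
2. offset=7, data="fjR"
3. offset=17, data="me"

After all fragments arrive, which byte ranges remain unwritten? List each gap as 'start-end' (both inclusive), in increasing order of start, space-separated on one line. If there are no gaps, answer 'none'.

Answer: 4-6 10-16

Derivation:
Fragment 1: offset=0 len=4
Fragment 2: offset=7 len=3
Fragment 3: offset=17 len=2
Gaps: 4-6 10-16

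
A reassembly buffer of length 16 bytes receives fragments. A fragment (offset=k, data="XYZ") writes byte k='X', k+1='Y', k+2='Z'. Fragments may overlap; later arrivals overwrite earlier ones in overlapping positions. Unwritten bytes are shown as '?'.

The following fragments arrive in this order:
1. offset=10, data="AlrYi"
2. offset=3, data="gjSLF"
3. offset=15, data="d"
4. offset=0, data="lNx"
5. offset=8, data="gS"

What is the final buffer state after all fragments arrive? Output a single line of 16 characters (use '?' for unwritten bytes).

Fragment 1: offset=10 data="AlrYi" -> buffer=??????????AlrYi?
Fragment 2: offset=3 data="gjSLF" -> buffer=???gjSLF??AlrYi?
Fragment 3: offset=15 data="d" -> buffer=???gjSLF??AlrYid
Fragment 4: offset=0 data="lNx" -> buffer=lNxgjSLF??AlrYid
Fragment 5: offset=8 data="gS" -> buffer=lNxgjSLFgSAlrYid

Answer: lNxgjSLFgSAlrYid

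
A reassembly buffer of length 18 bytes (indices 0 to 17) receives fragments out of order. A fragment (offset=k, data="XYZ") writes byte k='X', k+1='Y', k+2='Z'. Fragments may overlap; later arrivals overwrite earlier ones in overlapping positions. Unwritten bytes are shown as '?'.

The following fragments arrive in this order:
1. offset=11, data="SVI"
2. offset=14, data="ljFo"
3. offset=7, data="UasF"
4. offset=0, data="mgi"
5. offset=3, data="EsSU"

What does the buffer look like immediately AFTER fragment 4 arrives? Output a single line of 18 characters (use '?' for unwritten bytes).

Fragment 1: offset=11 data="SVI" -> buffer=???????????SVI????
Fragment 2: offset=14 data="ljFo" -> buffer=???????????SVIljFo
Fragment 3: offset=7 data="UasF" -> buffer=???????UasFSVIljFo
Fragment 4: offset=0 data="mgi" -> buffer=mgi????UasFSVIljFo

Answer: mgi????UasFSVIljFo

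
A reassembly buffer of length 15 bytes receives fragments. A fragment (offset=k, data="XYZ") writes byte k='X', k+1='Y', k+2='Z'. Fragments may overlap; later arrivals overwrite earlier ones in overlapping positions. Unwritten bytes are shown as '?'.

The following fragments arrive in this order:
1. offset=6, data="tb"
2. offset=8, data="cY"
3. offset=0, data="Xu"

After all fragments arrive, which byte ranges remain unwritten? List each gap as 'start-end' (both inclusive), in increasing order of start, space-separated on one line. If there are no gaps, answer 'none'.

Fragment 1: offset=6 len=2
Fragment 2: offset=8 len=2
Fragment 3: offset=0 len=2
Gaps: 2-5 10-14

Answer: 2-5 10-14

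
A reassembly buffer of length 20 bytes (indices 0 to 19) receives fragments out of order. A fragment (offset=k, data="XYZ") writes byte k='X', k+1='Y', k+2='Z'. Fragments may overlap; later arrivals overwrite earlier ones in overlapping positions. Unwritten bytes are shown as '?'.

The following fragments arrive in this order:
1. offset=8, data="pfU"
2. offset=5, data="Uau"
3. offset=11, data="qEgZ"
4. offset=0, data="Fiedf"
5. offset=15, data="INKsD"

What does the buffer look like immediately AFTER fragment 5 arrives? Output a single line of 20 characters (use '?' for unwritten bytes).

Fragment 1: offset=8 data="pfU" -> buffer=????????pfU?????????
Fragment 2: offset=5 data="Uau" -> buffer=?????UaupfU?????????
Fragment 3: offset=11 data="qEgZ" -> buffer=?????UaupfUqEgZ?????
Fragment 4: offset=0 data="Fiedf" -> buffer=FiedfUaupfUqEgZ?????
Fragment 5: offset=15 data="INKsD" -> buffer=FiedfUaupfUqEgZINKsD

Answer: FiedfUaupfUqEgZINKsD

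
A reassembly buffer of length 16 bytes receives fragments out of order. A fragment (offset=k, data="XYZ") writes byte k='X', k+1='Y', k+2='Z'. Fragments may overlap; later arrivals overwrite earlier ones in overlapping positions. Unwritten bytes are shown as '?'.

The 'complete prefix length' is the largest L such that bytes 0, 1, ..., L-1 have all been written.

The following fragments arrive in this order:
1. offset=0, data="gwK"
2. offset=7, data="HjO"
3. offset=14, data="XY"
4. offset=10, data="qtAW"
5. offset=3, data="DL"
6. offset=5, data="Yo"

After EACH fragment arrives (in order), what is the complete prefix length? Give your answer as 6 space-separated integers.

Answer: 3 3 3 3 5 16

Derivation:
Fragment 1: offset=0 data="gwK" -> buffer=gwK????????????? -> prefix_len=3
Fragment 2: offset=7 data="HjO" -> buffer=gwK????HjO?????? -> prefix_len=3
Fragment 3: offset=14 data="XY" -> buffer=gwK????HjO????XY -> prefix_len=3
Fragment 4: offset=10 data="qtAW" -> buffer=gwK????HjOqtAWXY -> prefix_len=3
Fragment 5: offset=3 data="DL" -> buffer=gwKDL??HjOqtAWXY -> prefix_len=5
Fragment 6: offset=5 data="Yo" -> buffer=gwKDLYoHjOqtAWXY -> prefix_len=16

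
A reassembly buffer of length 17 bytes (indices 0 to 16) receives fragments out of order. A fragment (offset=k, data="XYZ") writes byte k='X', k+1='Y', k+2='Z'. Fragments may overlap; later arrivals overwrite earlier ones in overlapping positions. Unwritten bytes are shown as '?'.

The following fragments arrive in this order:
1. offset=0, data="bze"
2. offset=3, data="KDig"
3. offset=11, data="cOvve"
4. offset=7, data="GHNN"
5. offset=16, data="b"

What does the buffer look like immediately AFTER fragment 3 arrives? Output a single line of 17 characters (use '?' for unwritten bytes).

Fragment 1: offset=0 data="bze" -> buffer=bze??????????????
Fragment 2: offset=3 data="KDig" -> buffer=bzeKDig??????????
Fragment 3: offset=11 data="cOvve" -> buffer=bzeKDig????cOvve?

Answer: bzeKDig????cOvve?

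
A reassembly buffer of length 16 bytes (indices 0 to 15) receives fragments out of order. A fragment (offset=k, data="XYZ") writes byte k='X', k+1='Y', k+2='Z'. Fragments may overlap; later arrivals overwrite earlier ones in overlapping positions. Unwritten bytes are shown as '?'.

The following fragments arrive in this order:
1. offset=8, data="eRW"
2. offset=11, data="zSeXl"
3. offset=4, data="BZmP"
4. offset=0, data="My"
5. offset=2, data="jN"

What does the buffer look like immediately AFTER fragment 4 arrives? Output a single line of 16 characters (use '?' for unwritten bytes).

Fragment 1: offset=8 data="eRW" -> buffer=????????eRW?????
Fragment 2: offset=11 data="zSeXl" -> buffer=????????eRWzSeXl
Fragment 3: offset=4 data="BZmP" -> buffer=????BZmPeRWzSeXl
Fragment 4: offset=0 data="My" -> buffer=My??BZmPeRWzSeXl

Answer: My??BZmPeRWzSeXl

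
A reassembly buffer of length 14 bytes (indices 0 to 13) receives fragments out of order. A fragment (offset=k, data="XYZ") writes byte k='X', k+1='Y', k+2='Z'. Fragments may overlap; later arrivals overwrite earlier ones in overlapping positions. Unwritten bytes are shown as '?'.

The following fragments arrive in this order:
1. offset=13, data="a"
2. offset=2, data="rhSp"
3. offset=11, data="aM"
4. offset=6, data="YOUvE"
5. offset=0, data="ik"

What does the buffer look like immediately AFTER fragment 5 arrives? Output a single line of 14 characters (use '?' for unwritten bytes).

Fragment 1: offset=13 data="a" -> buffer=?????????????a
Fragment 2: offset=2 data="rhSp" -> buffer=??rhSp???????a
Fragment 3: offset=11 data="aM" -> buffer=??rhSp?????aMa
Fragment 4: offset=6 data="YOUvE" -> buffer=??rhSpYOUvEaMa
Fragment 5: offset=0 data="ik" -> buffer=ikrhSpYOUvEaMa

Answer: ikrhSpYOUvEaMa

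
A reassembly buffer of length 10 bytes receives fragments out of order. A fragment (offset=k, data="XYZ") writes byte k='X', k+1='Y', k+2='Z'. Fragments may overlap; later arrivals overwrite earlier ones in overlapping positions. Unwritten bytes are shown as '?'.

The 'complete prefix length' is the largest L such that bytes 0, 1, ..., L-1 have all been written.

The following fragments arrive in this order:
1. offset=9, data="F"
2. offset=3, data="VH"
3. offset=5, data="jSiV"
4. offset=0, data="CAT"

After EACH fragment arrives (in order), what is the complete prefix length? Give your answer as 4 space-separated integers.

Answer: 0 0 0 10

Derivation:
Fragment 1: offset=9 data="F" -> buffer=?????????F -> prefix_len=0
Fragment 2: offset=3 data="VH" -> buffer=???VH????F -> prefix_len=0
Fragment 3: offset=5 data="jSiV" -> buffer=???VHjSiVF -> prefix_len=0
Fragment 4: offset=0 data="CAT" -> buffer=CATVHjSiVF -> prefix_len=10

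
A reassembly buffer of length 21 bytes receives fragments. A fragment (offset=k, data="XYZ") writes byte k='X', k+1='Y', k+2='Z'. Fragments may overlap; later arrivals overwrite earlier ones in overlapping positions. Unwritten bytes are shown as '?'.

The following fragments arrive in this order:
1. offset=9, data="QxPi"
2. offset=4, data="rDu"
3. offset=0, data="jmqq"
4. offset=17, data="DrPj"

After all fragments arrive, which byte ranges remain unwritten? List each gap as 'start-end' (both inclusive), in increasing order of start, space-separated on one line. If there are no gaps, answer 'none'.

Answer: 7-8 13-16

Derivation:
Fragment 1: offset=9 len=4
Fragment 2: offset=4 len=3
Fragment 3: offset=0 len=4
Fragment 4: offset=17 len=4
Gaps: 7-8 13-16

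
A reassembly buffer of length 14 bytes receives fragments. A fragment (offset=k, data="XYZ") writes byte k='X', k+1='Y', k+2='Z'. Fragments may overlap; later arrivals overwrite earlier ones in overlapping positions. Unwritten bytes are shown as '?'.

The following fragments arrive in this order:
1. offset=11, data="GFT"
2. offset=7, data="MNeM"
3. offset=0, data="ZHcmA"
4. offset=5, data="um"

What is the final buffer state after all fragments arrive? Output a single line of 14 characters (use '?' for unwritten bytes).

Fragment 1: offset=11 data="GFT" -> buffer=???????????GFT
Fragment 2: offset=7 data="MNeM" -> buffer=???????MNeMGFT
Fragment 3: offset=0 data="ZHcmA" -> buffer=ZHcmA??MNeMGFT
Fragment 4: offset=5 data="um" -> buffer=ZHcmAumMNeMGFT

Answer: ZHcmAumMNeMGFT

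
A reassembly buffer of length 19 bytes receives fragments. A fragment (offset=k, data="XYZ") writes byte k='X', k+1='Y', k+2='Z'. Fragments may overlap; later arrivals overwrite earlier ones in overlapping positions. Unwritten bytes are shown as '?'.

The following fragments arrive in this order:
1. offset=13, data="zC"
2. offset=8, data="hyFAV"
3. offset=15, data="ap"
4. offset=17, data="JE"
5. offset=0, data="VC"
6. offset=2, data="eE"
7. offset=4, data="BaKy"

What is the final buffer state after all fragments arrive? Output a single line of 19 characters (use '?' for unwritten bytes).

Answer: VCeEBaKyhyFAVzCapJE

Derivation:
Fragment 1: offset=13 data="zC" -> buffer=?????????????zC????
Fragment 2: offset=8 data="hyFAV" -> buffer=????????hyFAVzC????
Fragment 3: offset=15 data="ap" -> buffer=????????hyFAVzCap??
Fragment 4: offset=17 data="JE" -> buffer=????????hyFAVzCapJE
Fragment 5: offset=0 data="VC" -> buffer=VC??????hyFAVzCapJE
Fragment 6: offset=2 data="eE" -> buffer=VCeE????hyFAVzCapJE
Fragment 7: offset=4 data="BaKy" -> buffer=VCeEBaKyhyFAVzCapJE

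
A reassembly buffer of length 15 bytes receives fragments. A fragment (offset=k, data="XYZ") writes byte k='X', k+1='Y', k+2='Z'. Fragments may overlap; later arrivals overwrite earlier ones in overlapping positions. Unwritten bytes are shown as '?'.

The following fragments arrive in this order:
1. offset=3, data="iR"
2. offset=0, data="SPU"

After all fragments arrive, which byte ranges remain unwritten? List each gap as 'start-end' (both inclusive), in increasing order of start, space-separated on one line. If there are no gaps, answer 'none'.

Answer: 5-14

Derivation:
Fragment 1: offset=3 len=2
Fragment 2: offset=0 len=3
Gaps: 5-14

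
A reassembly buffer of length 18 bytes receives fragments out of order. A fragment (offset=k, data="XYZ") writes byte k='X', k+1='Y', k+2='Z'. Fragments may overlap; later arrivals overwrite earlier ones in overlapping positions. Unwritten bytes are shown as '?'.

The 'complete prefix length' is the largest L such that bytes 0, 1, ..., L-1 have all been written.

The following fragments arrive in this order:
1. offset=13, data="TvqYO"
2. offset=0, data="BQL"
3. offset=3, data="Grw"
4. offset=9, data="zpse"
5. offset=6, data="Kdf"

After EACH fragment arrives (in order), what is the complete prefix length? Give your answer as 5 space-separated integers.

Fragment 1: offset=13 data="TvqYO" -> buffer=?????????????TvqYO -> prefix_len=0
Fragment 2: offset=0 data="BQL" -> buffer=BQL??????????TvqYO -> prefix_len=3
Fragment 3: offset=3 data="Grw" -> buffer=BQLGrw???????TvqYO -> prefix_len=6
Fragment 4: offset=9 data="zpse" -> buffer=BQLGrw???zpseTvqYO -> prefix_len=6
Fragment 5: offset=6 data="Kdf" -> buffer=BQLGrwKdfzpseTvqYO -> prefix_len=18

Answer: 0 3 6 6 18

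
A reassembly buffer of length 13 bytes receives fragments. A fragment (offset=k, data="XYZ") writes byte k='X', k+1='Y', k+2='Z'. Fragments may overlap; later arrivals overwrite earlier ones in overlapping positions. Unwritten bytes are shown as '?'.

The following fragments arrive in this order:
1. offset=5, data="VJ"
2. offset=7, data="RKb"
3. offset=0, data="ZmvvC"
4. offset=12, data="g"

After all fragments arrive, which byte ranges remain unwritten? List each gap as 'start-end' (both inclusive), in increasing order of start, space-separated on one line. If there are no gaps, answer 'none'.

Fragment 1: offset=5 len=2
Fragment 2: offset=7 len=3
Fragment 3: offset=0 len=5
Fragment 4: offset=12 len=1
Gaps: 10-11

Answer: 10-11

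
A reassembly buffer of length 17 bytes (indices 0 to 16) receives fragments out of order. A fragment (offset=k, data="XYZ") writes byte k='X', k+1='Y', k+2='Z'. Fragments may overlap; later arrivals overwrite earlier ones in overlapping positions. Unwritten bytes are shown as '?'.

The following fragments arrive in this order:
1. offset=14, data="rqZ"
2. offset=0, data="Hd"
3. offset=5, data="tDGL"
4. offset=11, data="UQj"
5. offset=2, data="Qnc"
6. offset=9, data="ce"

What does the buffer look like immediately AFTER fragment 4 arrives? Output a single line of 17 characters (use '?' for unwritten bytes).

Fragment 1: offset=14 data="rqZ" -> buffer=??????????????rqZ
Fragment 2: offset=0 data="Hd" -> buffer=Hd????????????rqZ
Fragment 3: offset=5 data="tDGL" -> buffer=Hd???tDGL?????rqZ
Fragment 4: offset=11 data="UQj" -> buffer=Hd???tDGL??UQjrqZ

Answer: Hd???tDGL??UQjrqZ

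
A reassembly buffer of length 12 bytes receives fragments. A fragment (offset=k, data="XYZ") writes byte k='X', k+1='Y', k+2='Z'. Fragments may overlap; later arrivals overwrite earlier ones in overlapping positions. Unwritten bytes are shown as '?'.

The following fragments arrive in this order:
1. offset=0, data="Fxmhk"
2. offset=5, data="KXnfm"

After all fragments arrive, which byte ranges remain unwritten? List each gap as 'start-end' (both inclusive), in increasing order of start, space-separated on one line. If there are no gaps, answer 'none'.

Fragment 1: offset=0 len=5
Fragment 2: offset=5 len=5
Gaps: 10-11

Answer: 10-11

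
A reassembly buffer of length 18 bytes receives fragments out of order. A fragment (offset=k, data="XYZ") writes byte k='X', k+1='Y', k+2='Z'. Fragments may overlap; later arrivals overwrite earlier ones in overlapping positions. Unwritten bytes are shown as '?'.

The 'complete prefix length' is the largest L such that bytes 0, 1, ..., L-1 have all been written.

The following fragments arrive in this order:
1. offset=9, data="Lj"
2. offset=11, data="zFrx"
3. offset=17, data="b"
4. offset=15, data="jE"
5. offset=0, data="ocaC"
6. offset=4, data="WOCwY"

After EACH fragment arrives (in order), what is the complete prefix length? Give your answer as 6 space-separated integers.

Fragment 1: offset=9 data="Lj" -> buffer=?????????Lj??????? -> prefix_len=0
Fragment 2: offset=11 data="zFrx" -> buffer=?????????LjzFrx??? -> prefix_len=0
Fragment 3: offset=17 data="b" -> buffer=?????????LjzFrx??b -> prefix_len=0
Fragment 4: offset=15 data="jE" -> buffer=?????????LjzFrxjEb -> prefix_len=0
Fragment 5: offset=0 data="ocaC" -> buffer=ocaC?????LjzFrxjEb -> prefix_len=4
Fragment 6: offset=4 data="WOCwY" -> buffer=ocaCWOCwYLjzFrxjEb -> prefix_len=18

Answer: 0 0 0 0 4 18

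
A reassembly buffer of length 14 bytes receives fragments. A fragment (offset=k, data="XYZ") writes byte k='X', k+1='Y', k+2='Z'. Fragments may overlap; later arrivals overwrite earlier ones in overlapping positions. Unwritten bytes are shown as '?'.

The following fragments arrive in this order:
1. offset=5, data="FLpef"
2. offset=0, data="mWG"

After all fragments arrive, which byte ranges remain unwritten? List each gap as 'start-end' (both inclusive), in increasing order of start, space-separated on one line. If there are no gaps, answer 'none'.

Answer: 3-4 10-13

Derivation:
Fragment 1: offset=5 len=5
Fragment 2: offset=0 len=3
Gaps: 3-4 10-13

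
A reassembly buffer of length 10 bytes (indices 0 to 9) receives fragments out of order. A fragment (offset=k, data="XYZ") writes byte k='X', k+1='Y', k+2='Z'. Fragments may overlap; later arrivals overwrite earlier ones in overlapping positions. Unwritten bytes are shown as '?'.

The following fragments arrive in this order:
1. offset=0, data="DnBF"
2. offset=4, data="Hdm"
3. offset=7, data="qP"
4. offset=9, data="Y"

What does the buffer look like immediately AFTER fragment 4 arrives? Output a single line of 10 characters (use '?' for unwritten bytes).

Fragment 1: offset=0 data="DnBF" -> buffer=DnBF??????
Fragment 2: offset=4 data="Hdm" -> buffer=DnBFHdm???
Fragment 3: offset=7 data="qP" -> buffer=DnBFHdmqP?
Fragment 4: offset=9 data="Y" -> buffer=DnBFHdmqPY

Answer: DnBFHdmqPY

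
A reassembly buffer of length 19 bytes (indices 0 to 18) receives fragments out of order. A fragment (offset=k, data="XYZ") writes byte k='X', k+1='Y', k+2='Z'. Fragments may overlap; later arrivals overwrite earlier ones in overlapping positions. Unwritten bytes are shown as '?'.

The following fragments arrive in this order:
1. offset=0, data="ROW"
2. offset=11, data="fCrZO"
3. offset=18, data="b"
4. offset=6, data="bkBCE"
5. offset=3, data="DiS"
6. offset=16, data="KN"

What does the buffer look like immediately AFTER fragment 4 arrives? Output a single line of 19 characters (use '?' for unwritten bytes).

Answer: ROW???bkBCEfCrZO??b

Derivation:
Fragment 1: offset=0 data="ROW" -> buffer=ROW????????????????
Fragment 2: offset=11 data="fCrZO" -> buffer=ROW????????fCrZO???
Fragment 3: offset=18 data="b" -> buffer=ROW????????fCrZO??b
Fragment 4: offset=6 data="bkBCE" -> buffer=ROW???bkBCEfCrZO??b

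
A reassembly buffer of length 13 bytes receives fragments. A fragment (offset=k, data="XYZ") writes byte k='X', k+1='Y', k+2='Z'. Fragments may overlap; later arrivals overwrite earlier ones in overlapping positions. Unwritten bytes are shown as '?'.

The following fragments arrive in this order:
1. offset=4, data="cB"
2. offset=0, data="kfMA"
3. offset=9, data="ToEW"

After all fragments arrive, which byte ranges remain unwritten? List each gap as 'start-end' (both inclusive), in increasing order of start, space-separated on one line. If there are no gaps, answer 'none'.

Fragment 1: offset=4 len=2
Fragment 2: offset=0 len=4
Fragment 3: offset=9 len=4
Gaps: 6-8

Answer: 6-8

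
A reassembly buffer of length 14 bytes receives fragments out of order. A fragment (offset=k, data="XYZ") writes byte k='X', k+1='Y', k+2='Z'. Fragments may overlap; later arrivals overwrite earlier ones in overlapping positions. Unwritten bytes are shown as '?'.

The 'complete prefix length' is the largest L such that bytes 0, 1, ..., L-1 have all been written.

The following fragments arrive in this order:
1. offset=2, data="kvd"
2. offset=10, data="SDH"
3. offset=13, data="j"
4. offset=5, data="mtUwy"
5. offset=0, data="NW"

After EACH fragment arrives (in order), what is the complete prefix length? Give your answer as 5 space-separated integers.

Answer: 0 0 0 0 14

Derivation:
Fragment 1: offset=2 data="kvd" -> buffer=??kvd????????? -> prefix_len=0
Fragment 2: offset=10 data="SDH" -> buffer=??kvd?????SDH? -> prefix_len=0
Fragment 3: offset=13 data="j" -> buffer=??kvd?????SDHj -> prefix_len=0
Fragment 4: offset=5 data="mtUwy" -> buffer=??kvdmtUwySDHj -> prefix_len=0
Fragment 5: offset=0 data="NW" -> buffer=NWkvdmtUwySDHj -> prefix_len=14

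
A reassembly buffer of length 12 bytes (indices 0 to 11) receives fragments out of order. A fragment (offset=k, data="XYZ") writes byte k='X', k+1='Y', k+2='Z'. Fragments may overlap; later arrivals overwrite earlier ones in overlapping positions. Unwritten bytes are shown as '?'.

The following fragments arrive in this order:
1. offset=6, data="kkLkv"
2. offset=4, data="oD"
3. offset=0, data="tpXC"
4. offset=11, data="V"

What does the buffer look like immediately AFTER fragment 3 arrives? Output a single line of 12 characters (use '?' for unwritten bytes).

Fragment 1: offset=6 data="kkLkv" -> buffer=??????kkLkv?
Fragment 2: offset=4 data="oD" -> buffer=????oDkkLkv?
Fragment 3: offset=0 data="tpXC" -> buffer=tpXCoDkkLkv?

Answer: tpXCoDkkLkv?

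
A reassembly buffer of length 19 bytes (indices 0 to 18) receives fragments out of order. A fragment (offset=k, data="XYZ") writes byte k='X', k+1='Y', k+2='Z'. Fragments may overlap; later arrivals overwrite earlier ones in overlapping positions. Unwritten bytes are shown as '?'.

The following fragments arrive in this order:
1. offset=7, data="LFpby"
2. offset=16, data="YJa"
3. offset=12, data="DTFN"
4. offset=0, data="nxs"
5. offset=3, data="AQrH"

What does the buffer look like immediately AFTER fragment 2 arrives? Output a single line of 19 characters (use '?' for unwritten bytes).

Answer: ???????LFpby????YJa

Derivation:
Fragment 1: offset=7 data="LFpby" -> buffer=???????LFpby???????
Fragment 2: offset=16 data="YJa" -> buffer=???????LFpby????YJa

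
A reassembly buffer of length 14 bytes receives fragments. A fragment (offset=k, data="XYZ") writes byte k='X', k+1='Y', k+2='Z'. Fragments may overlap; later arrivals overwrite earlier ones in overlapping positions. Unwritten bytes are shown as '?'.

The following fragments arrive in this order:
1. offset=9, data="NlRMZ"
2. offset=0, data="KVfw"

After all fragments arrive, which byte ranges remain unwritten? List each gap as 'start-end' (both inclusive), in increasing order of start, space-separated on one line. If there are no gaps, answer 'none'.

Fragment 1: offset=9 len=5
Fragment 2: offset=0 len=4
Gaps: 4-8

Answer: 4-8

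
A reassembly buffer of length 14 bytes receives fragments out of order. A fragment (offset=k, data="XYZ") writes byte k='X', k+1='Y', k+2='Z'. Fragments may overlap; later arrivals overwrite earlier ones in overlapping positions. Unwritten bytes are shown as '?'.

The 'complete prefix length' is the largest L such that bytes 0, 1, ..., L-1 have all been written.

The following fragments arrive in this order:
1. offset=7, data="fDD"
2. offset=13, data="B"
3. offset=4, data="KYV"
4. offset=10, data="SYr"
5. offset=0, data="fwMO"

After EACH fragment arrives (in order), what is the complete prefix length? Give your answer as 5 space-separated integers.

Fragment 1: offset=7 data="fDD" -> buffer=???????fDD???? -> prefix_len=0
Fragment 2: offset=13 data="B" -> buffer=???????fDD???B -> prefix_len=0
Fragment 3: offset=4 data="KYV" -> buffer=????KYVfDD???B -> prefix_len=0
Fragment 4: offset=10 data="SYr" -> buffer=????KYVfDDSYrB -> prefix_len=0
Fragment 5: offset=0 data="fwMO" -> buffer=fwMOKYVfDDSYrB -> prefix_len=14

Answer: 0 0 0 0 14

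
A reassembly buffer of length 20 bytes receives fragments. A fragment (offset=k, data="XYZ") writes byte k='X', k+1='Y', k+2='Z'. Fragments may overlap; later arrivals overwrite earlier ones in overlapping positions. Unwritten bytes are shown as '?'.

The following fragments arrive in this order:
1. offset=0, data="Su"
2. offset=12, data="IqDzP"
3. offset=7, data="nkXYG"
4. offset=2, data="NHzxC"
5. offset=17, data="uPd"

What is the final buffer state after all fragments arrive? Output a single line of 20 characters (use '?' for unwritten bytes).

Answer: SuNHzxCnkXYGIqDzPuPd

Derivation:
Fragment 1: offset=0 data="Su" -> buffer=Su??????????????????
Fragment 2: offset=12 data="IqDzP" -> buffer=Su??????????IqDzP???
Fragment 3: offset=7 data="nkXYG" -> buffer=Su?????nkXYGIqDzP???
Fragment 4: offset=2 data="NHzxC" -> buffer=SuNHzxCnkXYGIqDzP???
Fragment 5: offset=17 data="uPd" -> buffer=SuNHzxCnkXYGIqDzPuPd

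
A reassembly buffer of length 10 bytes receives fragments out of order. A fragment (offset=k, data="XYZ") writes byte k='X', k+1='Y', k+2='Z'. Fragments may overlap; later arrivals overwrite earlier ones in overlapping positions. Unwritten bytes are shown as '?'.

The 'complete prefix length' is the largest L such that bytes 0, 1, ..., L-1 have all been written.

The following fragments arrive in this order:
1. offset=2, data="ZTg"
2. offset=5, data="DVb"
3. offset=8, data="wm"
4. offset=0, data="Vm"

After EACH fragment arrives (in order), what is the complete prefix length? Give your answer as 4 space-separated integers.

Fragment 1: offset=2 data="ZTg" -> buffer=??ZTg????? -> prefix_len=0
Fragment 2: offset=5 data="DVb" -> buffer=??ZTgDVb?? -> prefix_len=0
Fragment 3: offset=8 data="wm" -> buffer=??ZTgDVbwm -> prefix_len=0
Fragment 4: offset=0 data="Vm" -> buffer=VmZTgDVbwm -> prefix_len=10

Answer: 0 0 0 10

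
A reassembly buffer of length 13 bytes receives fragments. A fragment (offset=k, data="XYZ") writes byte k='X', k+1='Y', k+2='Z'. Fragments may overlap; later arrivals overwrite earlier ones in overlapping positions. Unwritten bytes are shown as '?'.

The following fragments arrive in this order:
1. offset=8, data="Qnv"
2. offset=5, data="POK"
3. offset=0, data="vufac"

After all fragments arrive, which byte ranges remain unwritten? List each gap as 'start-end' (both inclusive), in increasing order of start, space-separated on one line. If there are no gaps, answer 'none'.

Fragment 1: offset=8 len=3
Fragment 2: offset=5 len=3
Fragment 3: offset=0 len=5
Gaps: 11-12

Answer: 11-12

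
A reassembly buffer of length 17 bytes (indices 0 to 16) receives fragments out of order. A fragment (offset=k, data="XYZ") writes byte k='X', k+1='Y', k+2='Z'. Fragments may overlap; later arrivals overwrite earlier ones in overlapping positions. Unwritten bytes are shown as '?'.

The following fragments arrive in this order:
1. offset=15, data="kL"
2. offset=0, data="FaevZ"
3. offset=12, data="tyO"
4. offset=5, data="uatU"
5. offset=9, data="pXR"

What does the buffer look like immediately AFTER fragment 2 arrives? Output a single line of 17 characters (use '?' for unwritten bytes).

Answer: FaevZ??????????kL

Derivation:
Fragment 1: offset=15 data="kL" -> buffer=???????????????kL
Fragment 2: offset=0 data="FaevZ" -> buffer=FaevZ??????????kL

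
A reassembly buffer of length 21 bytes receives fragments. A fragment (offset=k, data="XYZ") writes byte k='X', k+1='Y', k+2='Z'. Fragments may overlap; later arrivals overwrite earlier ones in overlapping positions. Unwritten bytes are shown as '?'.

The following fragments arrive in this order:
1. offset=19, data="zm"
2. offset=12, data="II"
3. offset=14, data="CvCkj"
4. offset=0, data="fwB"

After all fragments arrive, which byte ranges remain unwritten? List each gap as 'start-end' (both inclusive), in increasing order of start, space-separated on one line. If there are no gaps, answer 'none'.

Answer: 3-11

Derivation:
Fragment 1: offset=19 len=2
Fragment 2: offset=12 len=2
Fragment 3: offset=14 len=5
Fragment 4: offset=0 len=3
Gaps: 3-11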